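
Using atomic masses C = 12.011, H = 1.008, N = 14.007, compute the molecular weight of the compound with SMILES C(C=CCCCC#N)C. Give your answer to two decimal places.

123.20

Molecular formula: C8H13N.
M = 8×12.011 + 13×1.008 + 1×14.007 = 123.20 g/mol.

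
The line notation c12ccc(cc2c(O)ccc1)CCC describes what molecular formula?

Heavy atoms from the SMILES: 13 C, 1 O.
Implicit hydrogens by atom environment:
  6 × C (aromatic): 1 H each → 6
  4 × C (aromatic): no H
  2 × C: 2 H each → 4
  1 × C: 3 H
  1 × O: 1 H
  Total hydrogens = 14.
Molecular formula: C13H14O

C13H14O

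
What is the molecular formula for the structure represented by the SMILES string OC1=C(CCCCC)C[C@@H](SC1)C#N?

Heavy atoms from the SMILES: 11 C, 1 N, 1 O, 1 S.
Implicit hydrogens by atom environment:
  6 × C: 2 H each → 12
  3 × C: no H
  1 × C: 3 H
  1 × C: 1 H
  1 × N: no H
  1 × O: 1 H
  1 × S: no H
  Total hydrogens = 17.
Molecular formula: C11H17NOS

C11H17NOS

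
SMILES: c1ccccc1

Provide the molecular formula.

C6H6

Heavy atoms from the SMILES: 6 C.
Implicit hydrogens by atom environment:
  6 × C (aromatic): 1 H each → 6
  Total hydrogens = 6.
Molecular formula: C6H6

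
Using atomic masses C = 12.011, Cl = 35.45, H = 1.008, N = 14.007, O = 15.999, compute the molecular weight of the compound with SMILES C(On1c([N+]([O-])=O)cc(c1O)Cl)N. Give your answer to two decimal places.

207.57

Molecular formula: C5H6ClN3O4.
M = 5×12.011 + 1×35.45 + 6×1.008 + 3×14.007 + 4×15.999 = 207.57 g/mol.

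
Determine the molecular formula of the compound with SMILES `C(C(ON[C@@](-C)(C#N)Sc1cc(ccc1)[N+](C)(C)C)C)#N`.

C15H21N4OS+

Heavy atoms from the SMILES: 15 C, 4 N, 1 O, 1 S.
Implicit hydrogens by atom environment:
  5 × C: 3 H each → 15
  4 × C (aromatic): 1 H each → 4
  3 × C: no H
  2 × C (aromatic): no H
  2 × N: no H
  1 × C: 1 H
  1 × N: 1 H
  1 × N (charge +1): no H
  1 × O: no H
  1 × S: no H
  Total hydrogens = 21.
Net charge +1.
Molecular formula: C15H21N4OS+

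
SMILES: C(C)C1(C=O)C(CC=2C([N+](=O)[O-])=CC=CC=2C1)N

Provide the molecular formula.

C13H16N2O3

Heavy atoms from the SMILES: 13 C, 2 N, 3 O.
Implicit hydrogens by atom environment:
  3 × C: 2 H each → 6
  3 × C (aromatic): 1 H each → 3
  3 × C (aromatic): no H
  2 × C: 1 H each → 2
  2 × O: no H
  1 × C: 3 H
  1 × C: no H
  1 × N: 2 H
  1 × N (charge +1): no H
  1 × O (charge -1): no H
  Total hydrogens = 16.
Molecular formula: C13H16N2O3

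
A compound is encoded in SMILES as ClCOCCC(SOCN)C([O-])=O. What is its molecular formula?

Heavy atoms from the SMILES: 6 C, 1 Cl, 1 N, 4 O, 1 S.
Implicit hydrogens by atom environment:
  4 × C: 2 H each → 8
  3 × O: no H
  1 × C: 1 H
  1 × C: no H
  1 × Cl: no H
  1 × N: 2 H
  1 × O (charge -1): no H
  1 × S: no H
  Total hydrogens = 11.
Net charge -1.
Molecular formula: C6H11ClNO4S-

C6H11ClNO4S-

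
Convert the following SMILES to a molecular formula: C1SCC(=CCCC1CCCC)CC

C13H24S

Heavy atoms from the SMILES: 13 C, 1 S.
Implicit hydrogens by atom environment:
  8 × C: 2 H each → 16
  2 × C: 3 H each → 6
  2 × C: 1 H each → 2
  1 × C: no H
  1 × S: no H
  Total hydrogens = 24.
Molecular formula: C13H24S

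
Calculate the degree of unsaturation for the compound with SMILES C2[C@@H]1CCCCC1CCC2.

Molecular formula from the SMILES: C10H18.
DoU = (2C + 2 + N − H − X)/2 = (2·10 + 2 + 0 − 18 − 0)/2 = 4/2 = 2.
(Structurally: 2 ring(s) + 0 π bond(s) = 2.)

2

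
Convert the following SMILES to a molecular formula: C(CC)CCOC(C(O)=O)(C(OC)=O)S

Heavy atoms from the SMILES: 9 C, 5 O, 1 S.
Implicit hydrogens by atom environment:
  4 × C: 2 H each → 8
  4 × O: no H
  3 × C: no H
  2 × C: 3 H each → 6
  1 × O: 1 H
  1 × S: 1 H
  Total hydrogens = 16.
Molecular formula: C9H16O5S

C9H16O5S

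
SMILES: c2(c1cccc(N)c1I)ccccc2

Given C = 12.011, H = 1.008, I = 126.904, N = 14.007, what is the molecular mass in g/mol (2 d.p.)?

Molecular formula: C12H10IN.
M = 12×12.011 + 10×1.008 + 1×126.904 + 1×14.007 = 295.12 g/mol.

295.12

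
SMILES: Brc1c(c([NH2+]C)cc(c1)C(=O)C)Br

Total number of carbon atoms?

9

The symbol for carbon appears 9 times in the SMILES. Lowercase c denotes aromatic carbon and counts toward C.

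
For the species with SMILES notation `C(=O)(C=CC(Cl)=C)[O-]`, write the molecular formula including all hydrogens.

C5H4ClO2-

Heavy atoms from the SMILES: 5 C, 1 Cl, 2 O.
Implicit hydrogens by atom environment:
  2 × C: 1 H each → 2
  2 × C: no H
  1 × C: 2 H
  1 × Cl: no H
  1 × O: no H
  1 × O (charge -1): no H
  Total hydrogens = 4.
Net charge -1.
Molecular formula: C5H4ClO2-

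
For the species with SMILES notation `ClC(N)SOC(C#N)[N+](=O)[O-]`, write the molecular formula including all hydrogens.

C3H4ClN3O3S

Heavy atoms from the SMILES: 3 C, 1 Cl, 3 N, 3 O, 1 S.
Implicit hydrogens by atom environment:
  2 × C: 1 H each → 2
  2 × O: no H
  1 × C: no H
  1 × Cl: no H
  1 × N: 2 H
  1 × N: no H
  1 × N (charge +1): no H
  1 × O (charge -1): no H
  1 × S: no H
  Total hydrogens = 4.
Molecular formula: C3H4ClN3O3S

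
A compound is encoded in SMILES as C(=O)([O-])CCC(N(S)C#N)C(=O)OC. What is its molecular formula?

Heavy atoms from the SMILES: 7 C, 2 N, 4 O, 1 S.
Implicit hydrogens by atom environment:
  3 × C: no H
  3 × O: no H
  2 × C: 2 H each → 4
  2 × N: no H
  1 × C: 3 H
  1 × C: 1 H
  1 × O (charge -1): no H
  1 × S: 1 H
  Total hydrogens = 9.
Net charge -1.
Molecular formula: C7H9N2O4S-

C7H9N2O4S-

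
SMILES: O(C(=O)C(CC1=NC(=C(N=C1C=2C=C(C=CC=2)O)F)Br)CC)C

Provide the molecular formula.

Heavy atoms from the SMILES: 1 Br, 16 C, 1 F, 2 N, 3 O.
Implicit hydrogens by atom environment:
  6 × C (aromatic): no H
  4 × C (aromatic): 1 H each → 4
  2 × C: 3 H each → 6
  2 × C: 2 H each → 4
  2 × N (aromatic): no H
  2 × O: no H
  1 × Br: no H
  1 × C: 1 H
  1 × C: no H
  1 × F: no H
  1 × O: 1 H
  Total hydrogens = 16.
Molecular formula: C16H16BrFN2O3

C16H16BrFN2O3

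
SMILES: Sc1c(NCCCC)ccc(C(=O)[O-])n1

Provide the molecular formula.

Heavy atoms from the SMILES: 10 C, 2 N, 2 O, 1 S.
Implicit hydrogens by atom environment:
  3 × C: 2 H each → 6
  3 × C (aromatic): no H
  2 × C (aromatic): 1 H each → 2
  1 × C: 3 H
  1 × C: no H
  1 × N: 1 H
  1 × N (aromatic): no H
  1 × O: no H
  1 × O (charge -1): no H
  1 × S: 1 H
  Total hydrogens = 13.
Net charge -1.
Molecular formula: C10H13N2O2S-

C10H13N2O2S-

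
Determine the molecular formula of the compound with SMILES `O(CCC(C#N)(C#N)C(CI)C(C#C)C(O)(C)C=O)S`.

C13H15IN2O3S

Heavy atoms from the SMILES: 13 C, 1 I, 2 N, 3 O, 1 S.
Implicit hydrogens by atom environment:
  5 × C: no H
  4 × C: 1 H each → 4
  3 × C: 2 H each → 6
  2 × N: no H
  2 × O: no H
  1 × C: 3 H
  1 × I: no H
  1 × O: 1 H
  1 × S: 1 H
  Total hydrogens = 15.
Molecular formula: C13H15IN2O3S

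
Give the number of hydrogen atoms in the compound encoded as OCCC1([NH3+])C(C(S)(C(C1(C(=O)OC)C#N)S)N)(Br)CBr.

Hydrogens are implicit in SMILES; fill each atom to its normal valence:
  6 × C: no H
  3 × C: 2 H each → 6
  2 × Br: no H
  2 × O: no H
  2 × S: 1 H each → 2
  1 × C: 3 H
  1 × C: 1 H
  1 × N (charge +1): 3 H
  1 × N: 2 H
  1 × N: no H
  1 × O: 1 H
  Total hydrogens = 18.

18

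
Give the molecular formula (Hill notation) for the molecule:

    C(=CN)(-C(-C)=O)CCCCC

C9H17NO

Heavy atoms from the SMILES: 9 C, 1 N, 1 O.
Implicit hydrogens by atom environment:
  4 × C: 2 H each → 8
  2 × C: 3 H each → 6
  2 × C: no H
  1 × C: 1 H
  1 × N: 2 H
  1 × O: no H
  Total hydrogens = 17.
Molecular formula: C9H17NO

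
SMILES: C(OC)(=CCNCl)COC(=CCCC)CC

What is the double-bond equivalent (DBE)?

2

Molecular formula from the SMILES: C12H22ClNO2.
DoU = (2C + 2 + N − H − X)/2 = (2·12 + 2 + 1 − 22 − 1)/2 = 4/2 = 2.
(Structurally: 0 ring(s) + 2 π bond(s) = 2.)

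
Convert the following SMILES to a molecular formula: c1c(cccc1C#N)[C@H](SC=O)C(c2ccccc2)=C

C17H13NOS

Heavy atoms from the SMILES: 17 C, 1 N, 1 O, 1 S.
Implicit hydrogens by atom environment:
  9 × C (aromatic): 1 H each → 9
  3 × C (aromatic): no H
  2 × C: 1 H each → 2
  2 × C: no H
  1 × C: 2 H
  1 × N: no H
  1 × O: no H
  1 × S: no H
  Total hydrogens = 13.
Molecular formula: C17H13NOS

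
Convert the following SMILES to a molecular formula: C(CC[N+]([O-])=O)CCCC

C7H15NO2

Heavy atoms from the SMILES: 7 C, 1 N, 2 O.
Implicit hydrogens by atom environment:
  6 × C: 2 H each → 12
  1 × C: 3 H
  1 × N (charge +1): no H
  1 × O: no H
  1 × O (charge -1): no H
  Total hydrogens = 15.
Molecular formula: C7H15NO2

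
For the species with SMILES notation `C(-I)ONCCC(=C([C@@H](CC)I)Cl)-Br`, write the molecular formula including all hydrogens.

Heavy atoms from the SMILES: 1 Br, 8 C, 1 Cl, 2 I, 1 N, 1 O.
Implicit hydrogens by atom environment:
  4 × C: 2 H each → 8
  2 × C: no H
  2 × I: no H
  1 × Br: no H
  1 × C: 3 H
  1 × C: 1 H
  1 × Cl: no H
  1 × N: 1 H
  1 × O: no H
  Total hydrogens = 13.
Molecular formula: C8H13BrClI2NO

C8H13BrClI2NO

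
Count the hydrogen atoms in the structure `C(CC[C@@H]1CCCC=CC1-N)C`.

Hydrogens are implicit in SMILES; fill each atom to its normal valence:
  6 × C: 2 H each → 12
  4 × C: 1 H each → 4
  1 × C: 3 H
  1 × N: 2 H
  Total hydrogens = 21.

21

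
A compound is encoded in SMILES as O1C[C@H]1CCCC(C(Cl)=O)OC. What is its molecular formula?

C8H13ClO3

Heavy atoms from the SMILES: 8 C, 1 Cl, 3 O.
Implicit hydrogens by atom environment:
  4 × C: 2 H each → 8
  3 × O: no H
  2 × C: 1 H each → 2
  1 × C: 3 H
  1 × C: no H
  1 × Cl: no H
  Total hydrogens = 13.
Molecular formula: C8H13ClO3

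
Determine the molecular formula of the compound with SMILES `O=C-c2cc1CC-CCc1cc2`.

Heavy atoms from the SMILES: 11 C, 1 O.
Implicit hydrogens by atom environment:
  4 × C: 2 H each → 8
  3 × C (aromatic): 1 H each → 3
  3 × C (aromatic): no H
  1 × C: 1 H
  1 × O: no H
  Total hydrogens = 12.
Molecular formula: C11H12O

C11H12O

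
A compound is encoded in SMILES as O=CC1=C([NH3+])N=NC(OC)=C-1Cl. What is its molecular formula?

C6H7ClN3O2+

Heavy atoms from the SMILES: 6 C, 1 Cl, 3 N, 2 O.
Implicit hydrogens by atom environment:
  4 × C (aromatic): no H
  2 × N (aromatic): no H
  2 × O: no H
  1 × C: 3 H
  1 × C: 1 H
  1 × Cl: no H
  1 × N (charge +1): 3 H
  Total hydrogens = 7.
Net charge +1.
Molecular formula: C6H7ClN3O2+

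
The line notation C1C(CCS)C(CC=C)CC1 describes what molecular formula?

C10H18S

Heavy atoms from the SMILES: 10 C, 1 S.
Implicit hydrogens by atom environment:
  7 × C: 2 H each → 14
  3 × C: 1 H each → 3
  1 × S: 1 H
  Total hydrogens = 18.
Molecular formula: C10H18S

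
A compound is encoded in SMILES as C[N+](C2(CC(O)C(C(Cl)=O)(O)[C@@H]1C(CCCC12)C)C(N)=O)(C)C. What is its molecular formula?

C16H28ClN2O4+

Heavy atoms from the SMILES: 16 C, 1 Cl, 2 N, 4 O.
Implicit hydrogens by atom environment:
  4 × C: 3 H each → 12
  4 × C: 2 H each → 8
  4 × C: 1 H each → 4
  4 × C: no H
  2 × O: 1 H each → 2
  2 × O: no H
  1 × Cl: no H
  1 × N: 2 H
  1 × N (charge +1): no H
  Total hydrogens = 28.
Net charge +1.
Molecular formula: C16H28ClN2O4+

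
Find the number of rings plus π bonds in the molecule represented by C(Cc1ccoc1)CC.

3

Molecular formula from the SMILES: C8H12O.
DoU = (2C + 2 + N − H − X)/2 = (2·8 + 2 + 0 − 12 − 0)/2 = 6/2 = 3.
(Structurally: 1 ring(s) + 2 π bond(s) = 3.)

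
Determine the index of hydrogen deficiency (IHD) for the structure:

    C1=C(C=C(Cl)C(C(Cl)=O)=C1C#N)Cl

7

Molecular formula from the SMILES: C8H2Cl3NO.
DoU = (2C + 2 + N − H − X)/2 = (2·8 + 2 + 1 − 2 − 3)/2 = 14/2 = 7.
(Structurally: 1 ring(s) + 6 π bond(s) = 7.)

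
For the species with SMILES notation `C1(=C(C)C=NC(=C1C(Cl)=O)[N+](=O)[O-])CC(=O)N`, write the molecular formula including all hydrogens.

Heavy atoms from the SMILES: 9 C, 1 Cl, 3 N, 4 O.
Implicit hydrogens by atom environment:
  4 × C (aromatic): no H
  3 × O: no H
  2 × C: no H
  1 × C: 3 H
  1 × C: 2 H
  1 × C (aromatic): 1 H
  1 × Cl: no H
  1 × N: 2 H
  1 × N (aromatic): no H
  1 × N (charge +1): no H
  1 × O (charge -1): no H
  Total hydrogens = 8.
Molecular formula: C9H8ClN3O4

C9H8ClN3O4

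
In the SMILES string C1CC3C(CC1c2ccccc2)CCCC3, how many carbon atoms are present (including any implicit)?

16

The symbol for carbon appears 16 times in the SMILES. Lowercase c denotes aromatic carbon and counts toward C.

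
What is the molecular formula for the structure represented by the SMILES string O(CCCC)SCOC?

C6H14O2S

Heavy atoms from the SMILES: 6 C, 2 O, 1 S.
Implicit hydrogens by atom environment:
  4 × C: 2 H each → 8
  2 × C: 3 H each → 6
  2 × O: no H
  1 × S: no H
  Total hydrogens = 14.
Molecular formula: C6H14O2S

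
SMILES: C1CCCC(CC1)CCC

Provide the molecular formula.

C10H20

Heavy atoms from the SMILES: 10 C.
Implicit hydrogens by atom environment:
  8 × C: 2 H each → 16
  1 × C: 3 H
  1 × C: 1 H
  Total hydrogens = 20.
Molecular formula: C10H20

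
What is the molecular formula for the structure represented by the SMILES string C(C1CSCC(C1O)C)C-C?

C9H18OS

Heavy atoms from the SMILES: 9 C, 1 O, 1 S.
Implicit hydrogens by atom environment:
  4 × C: 2 H each → 8
  3 × C: 1 H each → 3
  2 × C: 3 H each → 6
  1 × O: 1 H
  1 × S: no H
  Total hydrogens = 18.
Molecular formula: C9H18OS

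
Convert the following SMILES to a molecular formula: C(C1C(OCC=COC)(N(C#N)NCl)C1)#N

C9H11ClN4O2

Heavy atoms from the SMILES: 9 C, 1 Cl, 4 N, 2 O.
Implicit hydrogens by atom environment:
  3 × C: 1 H each → 3
  3 × C: no H
  3 × N: no H
  2 × C: 2 H each → 4
  2 × O: no H
  1 × C: 3 H
  1 × Cl: no H
  1 × N: 1 H
  Total hydrogens = 11.
Molecular formula: C9H11ClN4O2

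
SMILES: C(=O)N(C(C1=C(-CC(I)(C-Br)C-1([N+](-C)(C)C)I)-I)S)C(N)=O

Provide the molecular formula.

C12H18BrI3N3O2S+

Heavy atoms from the SMILES: 1 Br, 12 C, 3 I, 3 N, 2 O, 1 S.
Implicit hydrogens by atom environment:
  5 × C: no H
  3 × C: 3 H each → 9
  3 × I: no H
  2 × C: 2 H each → 4
  2 × C: 1 H each → 2
  2 × O: no H
  1 × Br: no H
  1 × N: 2 H
  1 × N: no H
  1 × N (charge +1): no H
  1 × S: 1 H
  Total hydrogens = 18.
Net charge +1.
Molecular formula: C12H18BrI3N3O2S+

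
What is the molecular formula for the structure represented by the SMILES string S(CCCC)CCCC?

Heavy atoms from the SMILES: 8 C, 1 S.
Implicit hydrogens by atom environment:
  6 × C: 2 H each → 12
  2 × C: 3 H each → 6
  1 × S: no H
  Total hydrogens = 18.
Molecular formula: C8H18S

C8H18S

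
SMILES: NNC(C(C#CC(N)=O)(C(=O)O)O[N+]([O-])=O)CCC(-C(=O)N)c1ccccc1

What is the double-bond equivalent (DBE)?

Molecular formula from the SMILES: C16H19N5O7.
DoU = (2C + 2 + N − H − X)/2 = (2·16 + 2 + 5 − 19 − 0)/2 = 20/2 = 10.
(Structurally: 1 ring(s) + 9 π bond(s) = 10.)

10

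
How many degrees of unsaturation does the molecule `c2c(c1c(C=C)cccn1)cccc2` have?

Molecular formula from the SMILES: C13H11N.
DoU = (2C + 2 + N − H − X)/2 = (2·13 + 2 + 1 − 11 − 0)/2 = 18/2 = 9.
(Structurally: 2 ring(s) + 7 π bond(s) = 9.)

9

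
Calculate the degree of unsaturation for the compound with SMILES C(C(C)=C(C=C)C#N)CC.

4

Molecular formula from the SMILES: C9H13N.
DoU = (2C + 2 + N − H − X)/2 = (2·9 + 2 + 1 − 13 − 0)/2 = 8/2 = 4.
(Structurally: 0 ring(s) + 4 π bond(s) = 4.)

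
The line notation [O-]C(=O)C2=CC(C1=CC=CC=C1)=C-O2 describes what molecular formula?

C11H7O3-

Heavy atoms from the SMILES: 11 C, 3 O.
Implicit hydrogens by atom environment:
  7 × C (aromatic): 1 H each → 7
  3 × C (aromatic): no H
  1 × C: no H
  1 × O (aromatic): no H
  1 × O: no H
  1 × O (charge -1): no H
  Total hydrogens = 7.
Net charge -1.
Molecular formula: C11H7O3-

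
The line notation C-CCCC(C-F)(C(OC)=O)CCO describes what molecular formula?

C10H19FO3

Heavy atoms from the SMILES: 10 C, 1 F, 3 O.
Implicit hydrogens by atom environment:
  6 × C: 2 H each → 12
  2 × C: 3 H each → 6
  2 × C: no H
  2 × O: no H
  1 × F: no H
  1 × O: 1 H
  Total hydrogens = 19.
Molecular formula: C10H19FO3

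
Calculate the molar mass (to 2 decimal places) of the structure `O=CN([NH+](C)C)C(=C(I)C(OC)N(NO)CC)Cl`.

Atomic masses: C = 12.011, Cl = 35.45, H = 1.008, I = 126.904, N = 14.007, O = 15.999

393.63

Molecular formula: C9H19ClIN4O3+.
M = 9×12.011 + 1×35.45 + 19×1.008 + 1×126.904 + 4×14.007 + 3×15.999 = 393.63 g/mol.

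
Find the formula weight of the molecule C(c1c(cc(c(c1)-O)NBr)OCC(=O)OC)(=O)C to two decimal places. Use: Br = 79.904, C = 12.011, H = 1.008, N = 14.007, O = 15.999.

Molecular formula: C11H12BrNO5.
M = 1×79.904 + 11×12.011 + 12×1.008 + 1×14.007 + 5×15.999 = 318.12 g/mol.

318.12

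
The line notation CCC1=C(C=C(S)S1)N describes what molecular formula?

Heavy atoms from the SMILES: 6 C, 1 N, 2 S.
Implicit hydrogens by atom environment:
  3 × C (aromatic): no H
  1 × C: 3 H
  1 × C: 2 H
  1 × C (aromatic): 1 H
  1 × N: 2 H
  1 × S: 1 H
  1 × S (aromatic): no H
  Total hydrogens = 9.
Molecular formula: C6H9NS2

C6H9NS2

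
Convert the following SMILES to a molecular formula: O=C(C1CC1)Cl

Heavy atoms from the SMILES: 4 C, 1 Cl, 1 O.
Implicit hydrogens by atom environment:
  2 × C: 2 H each → 4
  1 × C: 1 H
  1 × C: no H
  1 × Cl: no H
  1 × O: no H
  Total hydrogens = 5.
Molecular formula: C4H5ClO

C4H5ClO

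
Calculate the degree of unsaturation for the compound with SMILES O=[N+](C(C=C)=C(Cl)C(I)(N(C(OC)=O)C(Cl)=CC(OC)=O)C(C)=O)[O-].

Molecular formula from the SMILES: C13H13Cl2IN2O7.
DoU = (2C + 2 + N − H − X)/2 = (2·13 + 2 + 2 − 13 − 3)/2 = 14/2 = 7.
(Structurally: 0 ring(s) + 7 π bond(s) = 7.)

7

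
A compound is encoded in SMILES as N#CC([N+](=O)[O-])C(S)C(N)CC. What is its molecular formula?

Heavy atoms from the SMILES: 6 C, 3 N, 2 O, 1 S.
Implicit hydrogens by atom environment:
  3 × C: 1 H each → 3
  1 × C: 3 H
  1 × C: 2 H
  1 × C: no H
  1 × N: 2 H
  1 × N: no H
  1 × N (charge +1): no H
  1 × O: no H
  1 × O (charge -1): no H
  1 × S: 1 H
  Total hydrogens = 11.
Molecular formula: C6H11N3O2S

C6H11N3O2S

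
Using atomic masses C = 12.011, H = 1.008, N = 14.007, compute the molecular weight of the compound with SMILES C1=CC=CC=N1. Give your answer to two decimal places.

Molecular formula: C5H5N.
M = 5×12.011 + 5×1.008 + 1×14.007 = 79.10 g/mol.

79.10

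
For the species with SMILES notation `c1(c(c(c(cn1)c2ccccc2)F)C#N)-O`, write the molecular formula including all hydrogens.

Heavy atoms from the SMILES: 12 C, 1 F, 2 N, 1 O.
Implicit hydrogens by atom environment:
  6 × C (aromatic): 1 H each → 6
  5 × C (aromatic): no H
  1 × C: no H
  1 × F: no H
  1 × N (aromatic): no H
  1 × N: no H
  1 × O: 1 H
  Total hydrogens = 7.
Molecular formula: C12H7FN2O

C12H7FN2O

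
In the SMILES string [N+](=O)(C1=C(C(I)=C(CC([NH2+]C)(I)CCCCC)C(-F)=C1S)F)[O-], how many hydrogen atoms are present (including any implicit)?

19

Hydrogens are implicit in SMILES; fill each atom to its normal valence:
  6 × C (aromatic): no H
  5 × C: 2 H each → 10
  2 × C: 3 H each → 6
  2 × F: no H
  2 × I: no H
  1 × C: no H
  1 × N (charge +1): 2 H
  1 × N (charge +1): no H
  1 × O: no H
  1 × O (charge -1): no H
  1 × S: 1 H
  Total hydrogens = 19.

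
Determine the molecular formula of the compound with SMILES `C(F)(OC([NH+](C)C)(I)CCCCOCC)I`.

Heavy atoms from the SMILES: 10 C, 1 F, 2 I, 1 N, 2 O.
Implicit hydrogens by atom environment:
  5 × C: 2 H each → 10
  3 × C: 3 H each → 9
  2 × I: no H
  2 × O: no H
  1 × C: 1 H
  1 × C: no H
  1 × F: no H
  1 × N (charge +1): 1 H
  Total hydrogens = 21.
Net charge +1.
Molecular formula: C10H21FI2NO2+

C10H21FI2NO2+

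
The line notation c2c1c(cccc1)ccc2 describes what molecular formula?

C10H8

Heavy atoms from the SMILES: 10 C.
Implicit hydrogens by atom environment:
  8 × C (aromatic): 1 H each → 8
  2 × C (aromatic): no H
  Total hydrogens = 8.
Molecular formula: C10H8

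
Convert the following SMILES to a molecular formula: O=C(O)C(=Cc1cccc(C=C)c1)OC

Heavy atoms from the SMILES: 12 C, 3 O.
Implicit hydrogens by atom environment:
  4 × C (aromatic): 1 H each → 4
  2 × C: 1 H each → 2
  2 × C (aromatic): no H
  2 × C: no H
  2 × O: no H
  1 × C: 3 H
  1 × C: 2 H
  1 × O: 1 H
  Total hydrogens = 12.
Molecular formula: C12H12O3

C12H12O3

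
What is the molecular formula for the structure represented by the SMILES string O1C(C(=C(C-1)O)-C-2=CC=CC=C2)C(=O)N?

C11H11NO3

Heavy atoms from the SMILES: 11 C, 1 N, 3 O.
Implicit hydrogens by atom environment:
  5 × C (aromatic): 1 H each → 5
  3 × C: no H
  2 × O: no H
  1 × C: 2 H
  1 × C: 1 H
  1 × C (aromatic): no H
  1 × N: 2 H
  1 × O: 1 H
  Total hydrogens = 11.
Molecular formula: C11H11NO3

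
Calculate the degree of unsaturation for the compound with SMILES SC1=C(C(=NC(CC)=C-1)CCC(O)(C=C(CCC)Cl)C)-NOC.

5

Molecular formula from the SMILES: C17H27ClN2O2S.
DoU = (2C + 2 + N − H − X)/2 = (2·17 + 2 + 2 − 27 − 1)/2 = 10/2 = 5.
(Structurally: 1 ring(s) + 4 π bond(s) = 5.)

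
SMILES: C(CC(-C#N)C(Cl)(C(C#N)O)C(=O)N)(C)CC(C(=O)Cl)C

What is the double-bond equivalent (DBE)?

Molecular formula from the SMILES: C13H17Cl2N3O3.
DoU = (2C + 2 + N − H − X)/2 = (2·13 + 2 + 3 − 17 − 2)/2 = 12/2 = 6.
(Structurally: 0 ring(s) + 6 π bond(s) = 6.)

6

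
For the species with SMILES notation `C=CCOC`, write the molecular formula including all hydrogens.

Heavy atoms from the SMILES: 4 C, 1 O.
Implicit hydrogens by atom environment:
  2 × C: 2 H each → 4
  1 × C: 3 H
  1 × C: 1 H
  1 × O: no H
  Total hydrogens = 8.
Molecular formula: C4H8O

C4H8O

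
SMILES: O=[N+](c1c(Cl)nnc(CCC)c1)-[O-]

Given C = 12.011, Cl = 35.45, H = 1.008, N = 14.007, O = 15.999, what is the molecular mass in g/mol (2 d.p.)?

201.61

Molecular formula: C7H8ClN3O2.
M = 7×12.011 + 1×35.45 + 8×1.008 + 3×14.007 + 2×15.999 = 201.61 g/mol.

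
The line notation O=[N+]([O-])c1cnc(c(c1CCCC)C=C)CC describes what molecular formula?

C13H18N2O2

Heavy atoms from the SMILES: 13 C, 2 N, 2 O.
Implicit hydrogens by atom environment:
  5 × C: 2 H each → 10
  4 × C (aromatic): no H
  2 × C: 3 H each → 6
  1 × C (aromatic): 1 H
  1 × C: 1 H
  1 × N (aromatic): no H
  1 × N (charge +1): no H
  1 × O: no H
  1 × O (charge -1): no H
  Total hydrogens = 18.
Molecular formula: C13H18N2O2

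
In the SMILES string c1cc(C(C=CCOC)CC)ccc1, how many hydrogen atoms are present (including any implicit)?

18

Hydrogens are implicit in SMILES; fill each atom to its normal valence:
  5 × C (aromatic): 1 H each → 5
  3 × C: 1 H each → 3
  2 × C: 3 H each → 6
  2 × C: 2 H each → 4
  1 × C (aromatic): no H
  1 × O: no H
  Total hydrogens = 18.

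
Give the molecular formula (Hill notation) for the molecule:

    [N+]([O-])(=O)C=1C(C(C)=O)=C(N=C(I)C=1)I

Heavy atoms from the SMILES: 7 C, 2 I, 2 N, 3 O.
Implicit hydrogens by atom environment:
  4 × C (aromatic): no H
  2 × I: no H
  2 × O: no H
  1 × C: 3 H
  1 × C (aromatic): 1 H
  1 × C: no H
  1 × N (aromatic): no H
  1 × N (charge +1): no H
  1 × O (charge -1): no H
  Total hydrogens = 4.
Molecular formula: C7H4I2N2O3

C7H4I2N2O3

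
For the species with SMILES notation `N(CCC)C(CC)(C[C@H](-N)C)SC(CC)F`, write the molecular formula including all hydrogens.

C12H27FN2S

Heavy atoms from the SMILES: 12 C, 1 F, 2 N, 1 S.
Implicit hydrogens by atom environment:
  5 × C: 2 H each → 10
  4 × C: 3 H each → 12
  2 × C: 1 H each → 2
  1 × C: no H
  1 × F: no H
  1 × N: 2 H
  1 × N: 1 H
  1 × S: no H
  Total hydrogens = 27.
Molecular formula: C12H27FN2S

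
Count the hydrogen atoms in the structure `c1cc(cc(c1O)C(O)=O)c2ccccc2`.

10

Hydrogens are implicit in SMILES; fill each atom to its normal valence:
  8 × C (aromatic): 1 H each → 8
  4 × C (aromatic): no H
  2 × O: 1 H each → 2
  1 × C: no H
  1 × O: no H
  Total hydrogens = 10.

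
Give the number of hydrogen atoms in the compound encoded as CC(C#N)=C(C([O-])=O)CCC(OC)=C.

12

Hydrogens are implicit in SMILES; fill each atom to its normal valence:
  5 × C: no H
  3 × C: 2 H each → 6
  2 × C: 3 H each → 6
  2 × O: no H
  1 × N: no H
  1 × O (charge -1): no H
  Total hydrogens = 12.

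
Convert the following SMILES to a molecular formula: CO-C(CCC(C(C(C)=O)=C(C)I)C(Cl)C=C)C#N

Heavy atoms from the SMILES: 14 C, 1 Cl, 1 I, 1 N, 2 O.
Implicit hydrogens by atom environment:
  4 × C: 1 H each → 4
  4 × C: no H
  3 × C: 3 H each → 9
  3 × C: 2 H each → 6
  2 × O: no H
  1 × Cl: no H
  1 × I: no H
  1 × N: no H
  Total hydrogens = 19.
Molecular formula: C14H19ClINO2

C14H19ClINO2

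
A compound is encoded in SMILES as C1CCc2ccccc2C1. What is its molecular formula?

Heavy atoms from the SMILES: 10 C.
Implicit hydrogens by atom environment:
  4 × C: 2 H each → 8
  4 × C (aromatic): 1 H each → 4
  2 × C (aromatic): no H
  Total hydrogens = 12.
Molecular formula: C10H12

C10H12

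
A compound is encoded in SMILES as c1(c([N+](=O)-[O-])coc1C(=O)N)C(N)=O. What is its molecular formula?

Heavy atoms from the SMILES: 6 C, 3 N, 5 O.
Implicit hydrogens by atom environment:
  3 × C (aromatic): no H
  3 × O: no H
  2 × C: no H
  2 × N: 2 H each → 4
  1 × C (aromatic): 1 H
  1 × N (charge +1): no H
  1 × O (aromatic): no H
  1 × O (charge -1): no H
  Total hydrogens = 5.
Molecular formula: C6H5N3O5

C6H5N3O5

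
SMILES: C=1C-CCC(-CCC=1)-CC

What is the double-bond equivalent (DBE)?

2

Molecular formula from the SMILES: C10H18.
DoU = (2C + 2 + N − H − X)/2 = (2·10 + 2 + 0 − 18 − 0)/2 = 4/2 = 2.
(Structurally: 1 ring(s) + 1 π bond(s) = 2.)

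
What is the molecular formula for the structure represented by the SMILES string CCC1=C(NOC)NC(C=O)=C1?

Heavy atoms from the SMILES: 8 C, 2 N, 2 O.
Implicit hydrogens by atom environment:
  3 × C (aromatic): no H
  2 × C: 3 H each → 6
  2 × O: no H
  1 × C: 2 H
  1 × C (aromatic): 1 H
  1 × C: 1 H
  1 × N (aromatic): 1 H
  1 × N: 1 H
  Total hydrogens = 12.
Molecular formula: C8H12N2O2

C8H12N2O2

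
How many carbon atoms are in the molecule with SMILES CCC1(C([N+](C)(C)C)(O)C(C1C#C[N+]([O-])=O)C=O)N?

The symbol for carbon appears 12 times in the SMILES.

12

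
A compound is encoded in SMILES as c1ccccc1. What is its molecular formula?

C6H6

Heavy atoms from the SMILES: 6 C.
Implicit hydrogens by atom environment:
  6 × C (aromatic): 1 H each → 6
  Total hydrogens = 6.
Molecular formula: C6H6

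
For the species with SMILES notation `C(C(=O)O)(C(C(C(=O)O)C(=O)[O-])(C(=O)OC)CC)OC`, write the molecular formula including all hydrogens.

C11H15O9-

Heavy atoms from the SMILES: 11 C, 9 O.
Implicit hydrogens by atom environment:
  6 × O: no H
  5 × C: no H
  3 × C: 3 H each → 9
  2 × C: 1 H each → 2
  2 × O: 1 H each → 2
  1 × C: 2 H
  1 × O (charge -1): no H
  Total hydrogens = 15.
Net charge -1.
Molecular formula: C11H15O9-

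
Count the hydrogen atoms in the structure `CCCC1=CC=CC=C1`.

12

Hydrogens are implicit in SMILES; fill each atom to its normal valence:
  5 × C (aromatic): 1 H each → 5
  2 × C: 2 H each → 4
  1 × C: 3 H
  1 × C (aromatic): no H
  Total hydrogens = 12.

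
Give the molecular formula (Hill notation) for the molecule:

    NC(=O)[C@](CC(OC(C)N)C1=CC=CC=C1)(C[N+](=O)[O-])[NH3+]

Heavy atoms from the SMILES: 13 C, 4 N, 4 O.
Implicit hydrogens by atom environment:
  5 × C (aromatic): 1 H each → 5
  3 × O: no H
  2 × C: 2 H each → 4
  2 × C: 1 H each → 2
  2 × C: no H
  2 × N: 2 H each → 4
  1 × C: 3 H
  1 × C (aromatic): no H
  1 × N (charge +1): 3 H
  1 × N (charge +1): no H
  1 × O (charge -1): no H
  Total hydrogens = 21.
Net charge +1.
Molecular formula: C13H21N4O4+

C13H21N4O4+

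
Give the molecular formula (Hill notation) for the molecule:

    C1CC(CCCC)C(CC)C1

Heavy atoms from the SMILES: 11 C.
Implicit hydrogens by atom environment:
  7 × C: 2 H each → 14
  2 × C: 3 H each → 6
  2 × C: 1 H each → 2
  Total hydrogens = 22.
Molecular formula: C11H22

C11H22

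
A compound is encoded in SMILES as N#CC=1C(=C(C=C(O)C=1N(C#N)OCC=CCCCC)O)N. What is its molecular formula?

C15H18N4O3

Heavy atoms from the SMILES: 15 C, 4 N, 3 O.
Implicit hydrogens by atom environment:
  5 × C (aromatic): no H
  4 × C: 2 H each → 8
  3 × N: no H
  2 × C: 1 H each → 2
  2 × C: no H
  2 × O: 1 H each → 2
  1 × C: 3 H
  1 × C (aromatic): 1 H
  1 × N: 2 H
  1 × O: no H
  Total hydrogens = 18.
Molecular formula: C15H18N4O3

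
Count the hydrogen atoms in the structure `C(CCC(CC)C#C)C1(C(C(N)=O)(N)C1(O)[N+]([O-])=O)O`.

Hydrogens are implicit in SMILES; fill each atom to its normal valence:
  5 × C: no H
  4 × C: 2 H each → 8
  2 × C: 1 H each → 2
  2 × N: 2 H each → 4
  2 × O: 1 H each → 2
  2 × O: no H
  1 × C: 3 H
  1 × N (charge +1): no H
  1 × O (charge -1): no H
  Total hydrogens = 19.

19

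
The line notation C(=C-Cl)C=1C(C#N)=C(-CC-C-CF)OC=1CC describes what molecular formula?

Heavy atoms from the SMILES: 13 C, 1 Cl, 1 F, 1 N, 1 O.
Implicit hydrogens by atom environment:
  5 × C: 2 H each → 10
  4 × C (aromatic): no H
  2 × C: 1 H each → 2
  1 × C: 3 H
  1 × C: no H
  1 × Cl: no H
  1 × F: no H
  1 × N: no H
  1 × O (aromatic): no H
  Total hydrogens = 15.
Molecular formula: C13H15ClFNO

C13H15ClFNO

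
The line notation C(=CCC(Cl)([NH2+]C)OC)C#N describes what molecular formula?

C7H12ClN2O+

Heavy atoms from the SMILES: 7 C, 1 Cl, 2 N, 1 O.
Implicit hydrogens by atom environment:
  2 × C: 3 H each → 6
  2 × C: 1 H each → 2
  2 × C: no H
  1 × C: 2 H
  1 × Cl: no H
  1 × N (charge +1): 2 H
  1 × N: no H
  1 × O: no H
  Total hydrogens = 12.
Net charge +1.
Molecular formula: C7H12ClN2O+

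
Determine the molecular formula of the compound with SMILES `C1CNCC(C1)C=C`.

C7H13N

Heavy atoms from the SMILES: 7 C, 1 N.
Implicit hydrogens by atom environment:
  5 × C: 2 H each → 10
  2 × C: 1 H each → 2
  1 × N: 1 H
  Total hydrogens = 13.
Molecular formula: C7H13N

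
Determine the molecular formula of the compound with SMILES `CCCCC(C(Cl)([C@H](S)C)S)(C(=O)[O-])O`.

Heavy atoms from the SMILES: 9 C, 1 Cl, 3 O, 2 S.
Implicit hydrogens by atom environment:
  3 × C: 2 H each → 6
  3 × C: no H
  2 × C: 3 H each → 6
  2 × S: 1 H each → 2
  1 × C: 1 H
  1 × Cl: no H
  1 × O: 1 H
  1 × O: no H
  1 × O (charge -1): no H
  Total hydrogens = 16.
Net charge -1.
Molecular formula: C9H16ClO3S2-

C9H16ClO3S2-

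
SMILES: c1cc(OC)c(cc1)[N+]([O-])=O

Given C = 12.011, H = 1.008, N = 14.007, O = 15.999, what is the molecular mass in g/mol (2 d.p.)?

153.14

Molecular formula: C7H7NO3.
M = 7×12.011 + 7×1.008 + 1×14.007 + 3×15.999 = 153.14 g/mol.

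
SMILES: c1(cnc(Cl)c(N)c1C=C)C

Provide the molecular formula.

C8H9ClN2

Heavy atoms from the SMILES: 8 C, 1 Cl, 2 N.
Implicit hydrogens by atom environment:
  4 × C (aromatic): no H
  1 × C: 3 H
  1 × C: 2 H
  1 × C (aromatic): 1 H
  1 × C: 1 H
  1 × Cl: no H
  1 × N: 2 H
  1 × N (aromatic): no H
  Total hydrogens = 9.
Molecular formula: C8H9ClN2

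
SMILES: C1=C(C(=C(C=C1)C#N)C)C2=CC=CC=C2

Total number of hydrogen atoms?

Hydrogens are implicit in SMILES; fill each atom to its normal valence:
  8 × C (aromatic): 1 H each → 8
  4 × C (aromatic): no H
  1 × C: 3 H
  1 × C: no H
  1 × N: no H
  Total hydrogens = 11.

11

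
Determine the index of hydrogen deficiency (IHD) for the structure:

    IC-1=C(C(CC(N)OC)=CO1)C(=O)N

Molecular formula from the SMILES: C8H11IN2O3.
DoU = (2C + 2 + N − H − X)/2 = (2·8 + 2 + 2 − 11 − 1)/2 = 8/2 = 4.
(Structurally: 1 ring(s) + 3 π bond(s) = 4.)

4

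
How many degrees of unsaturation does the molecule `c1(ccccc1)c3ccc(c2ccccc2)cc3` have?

12

Molecular formula from the SMILES: C18H14.
DoU = (2C + 2 + N − H − X)/2 = (2·18 + 2 + 0 − 14 − 0)/2 = 24/2 = 12.
(Structurally: 3 ring(s) + 9 π bond(s) = 12.)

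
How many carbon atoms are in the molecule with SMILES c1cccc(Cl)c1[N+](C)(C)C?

The symbol for carbon appears 9 times in the SMILES. Lowercase c denotes aromatic carbon and counts toward C.

9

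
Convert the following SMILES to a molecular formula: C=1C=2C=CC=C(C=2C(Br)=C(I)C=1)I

Heavy atoms from the SMILES: 1 Br, 10 C, 2 I.
Implicit hydrogens by atom environment:
  5 × C (aromatic): 1 H each → 5
  5 × C (aromatic): no H
  2 × I: no H
  1 × Br: no H
  Total hydrogens = 5.
Molecular formula: C10H5BrI2

C10H5BrI2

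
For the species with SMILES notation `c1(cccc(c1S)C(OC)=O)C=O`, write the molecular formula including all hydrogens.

C9H8O3S

Heavy atoms from the SMILES: 9 C, 3 O, 1 S.
Implicit hydrogens by atom environment:
  3 × C (aromatic): 1 H each → 3
  3 × C (aromatic): no H
  3 × O: no H
  1 × C: 3 H
  1 × C: 1 H
  1 × C: no H
  1 × S: 1 H
  Total hydrogens = 8.
Molecular formula: C9H8O3S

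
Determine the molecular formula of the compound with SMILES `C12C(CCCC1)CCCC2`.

Heavy atoms from the SMILES: 10 C.
Implicit hydrogens by atom environment:
  8 × C: 2 H each → 16
  2 × C: 1 H each → 2
  Total hydrogens = 18.
Molecular formula: C10H18

C10H18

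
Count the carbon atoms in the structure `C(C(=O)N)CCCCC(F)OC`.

The symbol for carbon appears 8 times in the SMILES.

8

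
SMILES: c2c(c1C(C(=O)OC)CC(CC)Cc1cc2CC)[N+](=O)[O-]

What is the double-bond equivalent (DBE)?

Molecular formula from the SMILES: C16H21NO4.
DoU = (2C + 2 + N − H − X)/2 = (2·16 + 2 + 1 − 21 − 0)/2 = 14/2 = 7.
(Structurally: 2 ring(s) + 5 π bond(s) = 7.)

7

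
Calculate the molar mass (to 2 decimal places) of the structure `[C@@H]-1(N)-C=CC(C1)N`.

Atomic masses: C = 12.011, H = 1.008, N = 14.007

Molecular formula: C5H10N2.
M = 5×12.011 + 10×1.008 + 2×14.007 = 98.15 g/mol.

98.15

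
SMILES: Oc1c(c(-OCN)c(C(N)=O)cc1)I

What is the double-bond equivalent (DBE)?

5

Molecular formula from the SMILES: C8H9IN2O3.
DoU = (2C + 2 + N − H − X)/2 = (2·8 + 2 + 2 − 9 − 1)/2 = 10/2 = 5.
(Structurally: 1 ring(s) + 4 π bond(s) = 5.)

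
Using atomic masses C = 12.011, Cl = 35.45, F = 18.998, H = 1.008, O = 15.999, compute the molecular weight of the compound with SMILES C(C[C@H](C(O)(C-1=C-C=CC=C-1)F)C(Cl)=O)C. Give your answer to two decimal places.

Molecular formula: C12H14ClFO2.
M = 12×12.011 + 1×35.45 + 1×18.998 + 14×1.008 + 2×15.999 = 244.69 g/mol.

244.69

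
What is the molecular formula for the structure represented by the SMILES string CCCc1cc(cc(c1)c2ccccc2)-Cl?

C15H15Cl

Heavy atoms from the SMILES: 15 C, 1 Cl.
Implicit hydrogens by atom environment:
  8 × C (aromatic): 1 H each → 8
  4 × C (aromatic): no H
  2 × C: 2 H each → 4
  1 × C: 3 H
  1 × Cl: no H
  Total hydrogens = 15.
Molecular formula: C15H15Cl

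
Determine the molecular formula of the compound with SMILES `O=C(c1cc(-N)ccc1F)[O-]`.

Heavy atoms from the SMILES: 7 C, 1 F, 1 N, 2 O.
Implicit hydrogens by atom environment:
  3 × C (aromatic): 1 H each → 3
  3 × C (aromatic): no H
  1 × C: no H
  1 × F: no H
  1 × N: 2 H
  1 × O: no H
  1 × O (charge -1): no H
  Total hydrogens = 5.
Net charge -1.
Molecular formula: C7H5FNO2-

C7H5FNO2-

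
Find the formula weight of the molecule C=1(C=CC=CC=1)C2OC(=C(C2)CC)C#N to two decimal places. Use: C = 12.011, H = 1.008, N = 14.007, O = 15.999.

Molecular formula: C13H13NO.
M = 13×12.011 + 13×1.008 + 1×14.007 + 1×15.999 = 199.25 g/mol.

199.25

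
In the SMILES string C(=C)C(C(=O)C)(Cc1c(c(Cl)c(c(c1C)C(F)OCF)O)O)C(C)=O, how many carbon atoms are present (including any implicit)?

17

The symbol for carbon appears 17 times in the SMILES. Lowercase c denotes aromatic carbon and counts toward C.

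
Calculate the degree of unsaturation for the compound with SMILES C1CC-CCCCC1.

Molecular formula from the SMILES: C8H16.
DoU = (2C + 2 + N − H − X)/2 = (2·8 + 2 + 0 − 16 − 0)/2 = 2/2 = 1.
(Structurally: 1 ring(s) + 0 π bond(s) = 1.)

1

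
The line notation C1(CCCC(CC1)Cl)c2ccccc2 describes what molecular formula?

C13H17Cl

Heavy atoms from the SMILES: 13 C, 1 Cl.
Implicit hydrogens by atom environment:
  5 × C: 2 H each → 10
  5 × C (aromatic): 1 H each → 5
  2 × C: 1 H each → 2
  1 × C (aromatic): no H
  1 × Cl: no H
  Total hydrogens = 17.
Molecular formula: C13H17Cl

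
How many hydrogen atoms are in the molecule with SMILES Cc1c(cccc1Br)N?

8

Hydrogens are implicit in SMILES; fill each atom to its normal valence:
  3 × C (aromatic): 1 H each → 3
  3 × C (aromatic): no H
  1 × Br: no H
  1 × C: 3 H
  1 × N: 2 H
  Total hydrogens = 8.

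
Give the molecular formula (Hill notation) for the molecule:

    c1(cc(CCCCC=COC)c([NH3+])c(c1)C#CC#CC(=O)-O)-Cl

Heavy atoms from the SMILES: 18 C, 1 Cl, 1 N, 3 O.
Implicit hydrogens by atom environment:
  5 × C: no H
  4 × C: 2 H each → 8
  4 × C (aromatic): no H
  2 × C (aromatic): 1 H each → 2
  2 × C: 1 H each → 2
  2 × O: no H
  1 × C: 3 H
  1 × Cl: no H
  1 × N (charge +1): 3 H
  1 × O: 1 H
  Total hydrogens = 19.
Net charge +1.
Molecular formula: C18H19ClNO3+

C18H19ClNO3+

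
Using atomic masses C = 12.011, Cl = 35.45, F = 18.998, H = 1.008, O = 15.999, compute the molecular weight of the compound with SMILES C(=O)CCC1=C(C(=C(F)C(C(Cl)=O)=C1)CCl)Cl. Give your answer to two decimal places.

Molecular formula: C11H8Cl3FO2.
M = 11×12.011 + 3×35.45 + 1×18.998 + 8×1.008 + 2×15.999 = 297.53 g/mol.

297.53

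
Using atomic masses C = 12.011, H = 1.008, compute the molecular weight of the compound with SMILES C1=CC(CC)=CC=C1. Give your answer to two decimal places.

106.17

Molecular formula: C8H10.
M = 8×12.011 + 10×1.008 = 106.17 g/mol.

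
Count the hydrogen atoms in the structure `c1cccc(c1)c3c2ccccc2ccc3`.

Hydrogens are implicit in SMILES; fill each atom to its normal valence:
  12 × C (aromatic): 1 H each → 12
  4 × C (aromatic): no H
  Total hydrogens = 12.

12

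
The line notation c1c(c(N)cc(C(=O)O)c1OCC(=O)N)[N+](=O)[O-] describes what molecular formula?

C9H9N3O6

Heavy atoms from the SMILES: 9 C, 3 N, 6 O.
Implicit hydrogens by atom environment:
  4 × C (aromatic): no H
  4 × O: no H
  2 × C (aromatic): 1 H each → 2
  2 × C: no H
  2 × N: 2 H each → 4
  1 × C: 2 H
  1 × N (charge +1): no H
  1 × O: 1 H
  1 × O (charge -1): no H
  Total hydrogens = 9.
Molecular formula: C9H9N3O6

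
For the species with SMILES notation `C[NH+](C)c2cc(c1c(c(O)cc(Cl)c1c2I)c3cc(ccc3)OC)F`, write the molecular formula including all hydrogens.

Heavy atoms from the SMILES: 19 C, 1 Cl, 1 F, 1 I, 1 N, 2 O.
Implicit hydrogens by atom environment:
  10 × C (aromatic): no H
  6 × C (aromatic): 1 H each → 6
  3 × C: 3 H each → 9
  1 × Cl: no H
  1 × F: no H
  1 × I: no H
  1 × N (charge +1): 1 H
  1 × O: 1 H
  1 × O: no H
  Total hydrogens = 17.
Net charge +1.
Molecular formula: C19H17ClFINO2+

C19H17ClFINO2+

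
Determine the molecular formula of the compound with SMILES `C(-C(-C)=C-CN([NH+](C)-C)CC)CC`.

Heavy atoms from the SMILES: 11 C, 2 N.
Implicit hydrogens by atom environment:
  5 × C: 3 H each → 15
  4 × C: 2 H each → 8
  1 × C: 1 H
  1 × C: no H
  1 × N (charge +1): 1 H
  1 × N: no H
  Total hydrogens = 25.
Net charge +1.
Molecular formula: C11H25N2+

C11H25N2+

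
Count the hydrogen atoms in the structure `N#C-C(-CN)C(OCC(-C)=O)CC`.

Hydrogens are implicit in SMILES; fill each atom to its normal valence:
  3 × C: 2 H each → 6
  2 × C: 3 H each → 6
  2 × C: 1 H each → 2
  2 × C: no H
  2 × O: no H
  1 × N: 2 H
  1 × N: no H
  Total hydrogens = 16.

16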